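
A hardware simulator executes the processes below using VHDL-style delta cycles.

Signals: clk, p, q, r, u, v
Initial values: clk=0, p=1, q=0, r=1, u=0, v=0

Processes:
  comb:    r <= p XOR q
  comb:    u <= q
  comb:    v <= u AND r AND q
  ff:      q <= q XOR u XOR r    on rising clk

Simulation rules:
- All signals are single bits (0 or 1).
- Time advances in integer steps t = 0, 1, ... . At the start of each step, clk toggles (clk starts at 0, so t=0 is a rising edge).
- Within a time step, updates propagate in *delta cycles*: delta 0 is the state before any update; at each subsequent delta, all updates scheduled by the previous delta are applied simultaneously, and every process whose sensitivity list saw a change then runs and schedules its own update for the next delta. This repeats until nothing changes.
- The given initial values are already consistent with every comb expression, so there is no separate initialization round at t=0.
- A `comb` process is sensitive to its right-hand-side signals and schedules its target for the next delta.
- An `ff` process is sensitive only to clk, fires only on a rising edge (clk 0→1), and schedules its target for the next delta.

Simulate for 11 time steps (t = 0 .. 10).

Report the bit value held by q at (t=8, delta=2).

1

[bits: v,u,p,clk,r,q]
t=0: Δ0=001010 Δ1=001110 Δ2=001111 Δ3=011101 | 3Δ
t=1: Δ0=011101 Δ1=011001 | 1Δ
t=2: Δ0=011001 Δ1=011101 Δ2=011100 Δ3=001110 | 3Δ
t=3: Δ0=001110 Δ1=001010 | 1Δ
t=4: Δ0=001010 Δ1=001110 Δ2=001111 Δ3=011101 | 3Δ
t=5: Δ0=011101 Δ1=011001 | 1Δ
t=6: Δ0=011001 Δ1=011101 Δ2=011100 Δ3=001110 | 3Δ
t=7: Δ0=001110 Δ1=001010 | 1Δ
t=8: Δ0=001010 Δ1=001110 Δ2=001111 Δ3=011101 | 3Δ
t=9: Δ0=011101 Δ1=011001 | 1Δ
t=10: Δ0=011001 Δ1=011101 Δ2=011100 Δ3=001110 | 3Δ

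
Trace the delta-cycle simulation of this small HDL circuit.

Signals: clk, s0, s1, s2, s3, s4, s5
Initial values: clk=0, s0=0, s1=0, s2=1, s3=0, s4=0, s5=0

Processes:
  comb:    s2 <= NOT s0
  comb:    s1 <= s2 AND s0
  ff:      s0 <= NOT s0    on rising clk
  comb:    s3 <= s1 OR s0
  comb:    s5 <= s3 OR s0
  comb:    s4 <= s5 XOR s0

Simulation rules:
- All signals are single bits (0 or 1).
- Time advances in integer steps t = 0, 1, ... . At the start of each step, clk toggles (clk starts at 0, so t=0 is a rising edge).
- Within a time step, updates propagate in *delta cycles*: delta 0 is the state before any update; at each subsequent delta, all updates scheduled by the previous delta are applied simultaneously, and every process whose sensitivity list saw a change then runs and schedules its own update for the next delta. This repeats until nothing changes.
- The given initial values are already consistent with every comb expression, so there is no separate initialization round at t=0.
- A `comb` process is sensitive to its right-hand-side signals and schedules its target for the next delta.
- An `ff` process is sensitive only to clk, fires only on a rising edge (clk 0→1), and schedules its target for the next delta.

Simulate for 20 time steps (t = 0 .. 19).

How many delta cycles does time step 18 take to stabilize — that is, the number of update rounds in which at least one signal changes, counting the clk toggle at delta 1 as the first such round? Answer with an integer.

t0.Δ0 s3=0 s5=0 s0=0 s2=1 s1=0 clk=0 s4=0
t0.Δ1 s3=0 s5=0 s0=0 s2=1 s1=0 clk=1 s4=0
t0.Δ2 s3=0 s5=0 s0=1 s2=1 s1=0 clk=1 s4=0
t0.Δ3 s3=1 s5=1 s0=1 s2=0 s1=1 clk=1 s4=1
t0.Δ4 s3=1 s5=1 s0=1 s2=0 s1=0 clk=1 s4=0
t1.Δ0 s3=1 s5=1 s0=1 s2=0 s1=0 clk=1 s4=0
t1.Δ1 s3=1 s5=1 s0=1 s2=0 s1=0 clk=0 s4=0
t2.Δ0 s3=1 s5=1 s0=1 s2=0 s1=0 clk=0 s4=0
t2.Δ1 s3=1 s5=1 s0=1 s2=0 s1=0 clk=1 s4=0
t2.Δ2 s3=1 s5=1 s0=0 s2=0 s1=0 clk=1 s4=0
t2.Δ3 s3=0 s5=1 s0=0 s2=1 s1=0 clk=1 s4=1
t2.Δ4 s3=0 s5=0 s0=0 s2=1 s1=0 clk=1 s4=1
t2.Δ5 s3=0 s5=0 s0=0 s2=1 s1=0 clk=1 s4=0
t3.Δ0 s3=0 s5=0 s0=0 s2=1 s1=0 clk=1 s4=0
t3.Δ1 s3=0 s5=0 s0=0 s2=1 s1=0 clk=0 s4=0
t4.Δ0 s3=0 s5=0 s0=0 s2=1 s1=0 clk=0 s4=0
t4.Δ1 s3=0 s5=0 s0=0 s2=1 s1=0 clk=1 s4=0
t4.Δ2 s3=0 s5=0 s0=1 s2=1 s1=0 clk=1 s4=0
t4.Δ3 s3=1 s5=1 s0=1 s2=0 s1=1 clk=1 s4=1
t4.Δ4 s3=1 s5=1 s0=1 s2=0 s1=0 clk=1 s4=0
t5.Δ0 s3=1 s5=1 s0=1 s2=0 s1=0 clk=1 s4=0
t5.Δ1 s3=1 s5=1 s0=1 s2=0 s1=0 clk=0 s4=0
t6.Δ0 s3=1 s5=1 s0=1 s2=0 s1=0 clk=0 s4=0
t6.Δ1 s3=1 s5=1 s0=1 s2=0 s1=0 clk=1 s4=0
t6.Δ2 s3=1 s5=1 s0=0 s2=0 s1=0 clk=1 s4=0
t6.Δ3 s3=0 s5=1 s0=0 s2=1 s1=0 clk=1 s4=1
t6.Δ4 s3=0 s5=0 s0=0 s2=1 s1=0 clk=1 s4=1
t6.Δ5 s3=0 s5=0 s0=0 s2=1 s1=0 clk=1 s4=0
t7.Δ0 s3=0 s5=0 s0=0 s2=1 s1=0 clk=1 s4=0
t7.Δ1 s3=0 s5=0 s0=0 s2=1 s1=0 clk=0 s4=0
t8.Δ0 s3=0 s5=0 s0=0 s2=1 s1=0 clk=0 s4=0
t8.Δ1 s3=0 s5=0 s0=0 s2=1 s1=0 clk=1 s4=0
t8.Δ2 s3=0 s5=0 s0=1 s2=1 s1=0 clk=1 s4=0
t8.Δ3 s3=1 s5=1 s0=1 s2=0 s1=1 clk=1 s4=1
t8.Δ4 s3=1 s5=1 s0=1 s2=0 s1=0 clk=1 s4=0
t9.Δ0 s3=1 s5=1 s0=1 s2=0 s1=0 clk=1 s4=0
t9.Δ1 s3=1 s5=1 s0=1 s2=0 s1=0 clk=0 s4=0
t10.Δ0 s3=1 s5=1 s0=1 s2=0 s1=0 clk=0 s4=0
t10.Δ1 s3=1 s5=1 s0=1 s2=0 s1=0 clk=1 s4=0
t10.Δ2 s3=1 s5=1 s0=0 s2=0 s1=0 clk=1 s4=0
t10.Δ3 s3=0 s5=1 s0=0 s2=1 s1=0 clk=1 s4=1
t10.Δ4 s3=0 s5=0 s0=0 s2=1 s1=0 clk=1 s4=1
t10.Δ5 s3=0 s5=0 s0=0 s2=1 s1=0 clk=1 s4=0
t11.Δ0 s3=0 s5=0 s0=0 s2=1 s1=0 clk=1 s4=0
t11.Δ1 s3=0 s5=0 s0=0 s2=1 s1=0 clk=0 s4=0
t12.Δ0 s3=0 s5=0 s0=0 s2=1 s1=0 clk=0 s4=0
t12.Δ1 s3=0 s5=0 s0=0 s2=1 s1=0 clk=1 s4=0
t12.Δ2 s3=0 s5=0 s0=1 s2=1 s1=0 clk=1 s4=0
t12.Δ3 s3=1 s5=1 s0=1 s2=0 s1=1 clk=1 s4=1
t12.Δ4 s3=1 s5=1 s0=1 s2=0 s1=0 clk=1 s4=0
t13.Δ0 s3=1 s5=1 s0=1 s2=0 s1=0 clk=1 s4=0
t13.Δ1 s3=1 s5=1 s0=1 s2=0 s1=0 clk=0 s4=0
t14.Δ0 s3=1 s5=1 s0=1 s2=0 s1=0 clk=0 s4=0
t14.Δ1 s3=1 s5=1 s0=1 s2=0 s1=0 clk=1 s4=0
t14.Δ2 s3=1 s5=1 s0=0 s2=0 s1=0 clk=1 s4=0
t14.Δ3 s3=0 s5=1 s0=0 s2=1 s1=0 clk=1 s4=1
t14.Δ4 s3=0 s5=0 s0=0 s2=1 s1=0 clk=1 s4=1
t14.Δ5 s3=0 s5=0 s0=0 s2=1 s1=0 clk=1 s4=0
t15.Δ0 s3=0 s5=0 s0=0 s2=1 s1=0 clk=1 s4=0
t15.Δ1 s3=0 s5=0 s0=0 s2=1 s1=0 clk=0 s4=0
t16.Δ0 s3=0 s5=0 s0=0 s2=1 s1=0 clk=0 s4=0
t16.Δ1 s3=0 s5=0 s0=0 s2=1 s1=0 clk=1 s4=0
t16.Δ2 s3=0 s5=0 s0=1 s2=1 s1=0 clk=1 s4=0
t16.Δ3 s3=1 s5=1 s0=1 s2=0 s1=1 clk=1 s4=1
t16.Δ4 s3=1 s5=1 s0=1 s2=0 s1=0 clk=1 s4=0
t17.Δ0 s3=1 s5=1 s0=1 s2=0 s1=0 clk=1 s4=0
t17.Δ1 s3=1 s5=1 s0=1 s2=0 s1=0 clk=0 s4=0
t18.Δ0 s3=1 s5=1 s0=1 s2=0 s1=0 clk=0 s4=0
t18.Δ1 s3=1 s5=1 s0=1 s2=0 s1=0 clk=1 s4=0
t18.Δ2 s3=1 s5=1 s0=0 s2=0 s1=0 clk=1 s4=0
t18.Δ3 s3=0 s5=1 s0=0 s2=1 s1=0 clk=1 s4=1
t18.Δ4 s3=0 s5=0 s0=0 s2=1 s1=0 clk=1 s4=1
t18.Δ5 s3=0 s5=0 s0=0 s2=1 s1=0 clk=1 s4=0
t19.Δ0 s3=0 s5=0 s0=0 s2=1 s1=0 clk=1 s4=0
t19.Δ1 s3=0 s5=0 s0=0 s2=1 s1=0 clk=0 s4=0

5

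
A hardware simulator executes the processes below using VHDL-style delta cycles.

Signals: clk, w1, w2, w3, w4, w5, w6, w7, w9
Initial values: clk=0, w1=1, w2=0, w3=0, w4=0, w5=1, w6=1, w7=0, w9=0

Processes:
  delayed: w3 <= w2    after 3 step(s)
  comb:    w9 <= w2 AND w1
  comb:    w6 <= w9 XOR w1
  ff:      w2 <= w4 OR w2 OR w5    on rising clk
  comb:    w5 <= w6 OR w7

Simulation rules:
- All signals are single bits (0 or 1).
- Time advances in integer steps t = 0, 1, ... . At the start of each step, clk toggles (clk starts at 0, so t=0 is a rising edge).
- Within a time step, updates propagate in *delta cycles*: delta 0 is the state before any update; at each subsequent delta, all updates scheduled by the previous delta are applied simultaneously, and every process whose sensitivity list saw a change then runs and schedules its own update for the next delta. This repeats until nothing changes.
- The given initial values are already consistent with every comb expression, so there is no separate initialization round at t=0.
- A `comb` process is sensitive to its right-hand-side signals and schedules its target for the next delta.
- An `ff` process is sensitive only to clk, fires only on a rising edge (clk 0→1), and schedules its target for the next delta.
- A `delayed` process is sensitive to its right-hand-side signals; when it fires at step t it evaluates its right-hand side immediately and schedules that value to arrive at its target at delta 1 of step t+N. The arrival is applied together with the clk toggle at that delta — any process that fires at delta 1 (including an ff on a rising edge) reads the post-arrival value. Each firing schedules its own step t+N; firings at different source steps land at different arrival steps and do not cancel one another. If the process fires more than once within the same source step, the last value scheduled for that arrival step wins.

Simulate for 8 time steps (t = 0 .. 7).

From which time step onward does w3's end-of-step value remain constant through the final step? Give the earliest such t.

3

[bits: clk,w7,w9,w6,w2,w4,w5,w3,w1]
t=0: Δ0=000100101 Δ1=100100101 Δ2=100110101 Δ3=101110101 Δ4=101010101 Δ5=101010001 | 5Δ
t=1: Δ0=101010001 Δ1=001010001 | 1Δ
t=2: Δ0=001010001 Δ1=101010001 | 1Δ
t=3: Δ0=101010001 Δ1=001010011 | 1Δ
t=4: Δ0=001010011 Δ1=101010011 | 1Δ
t=5: Δ0=101010011 Δ1=001010011 | 1Δ
t=6: Δ0=001010011 Δ1=101010011 | 1Δ
t=7: Δ0=101010011 Δ1=001010011 | 1Δ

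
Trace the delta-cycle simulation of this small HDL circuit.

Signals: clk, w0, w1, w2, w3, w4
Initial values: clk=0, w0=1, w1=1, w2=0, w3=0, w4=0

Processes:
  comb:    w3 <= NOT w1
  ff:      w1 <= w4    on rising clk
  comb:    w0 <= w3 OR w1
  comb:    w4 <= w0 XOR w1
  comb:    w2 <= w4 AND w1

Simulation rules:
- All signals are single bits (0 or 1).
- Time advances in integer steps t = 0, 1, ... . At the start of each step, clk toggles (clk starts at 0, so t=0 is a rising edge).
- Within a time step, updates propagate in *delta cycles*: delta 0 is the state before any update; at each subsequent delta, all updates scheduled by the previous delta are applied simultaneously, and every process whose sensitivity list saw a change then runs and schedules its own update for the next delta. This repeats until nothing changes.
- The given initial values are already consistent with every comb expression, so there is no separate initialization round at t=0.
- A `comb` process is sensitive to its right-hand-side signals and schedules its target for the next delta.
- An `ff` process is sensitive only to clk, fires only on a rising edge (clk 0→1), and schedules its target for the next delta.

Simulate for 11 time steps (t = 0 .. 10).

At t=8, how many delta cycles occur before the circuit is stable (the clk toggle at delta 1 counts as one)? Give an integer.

t0.Δ0 w2=0 w1=1 w3=0 w4=0 w0=1 clk=0
t0.Δ1 w2=0 w1=1 w3=0 w4=0 w0=1 clk=1
t0.Δ2 w2=0 w1=0 w3=0 w4=0 w0=1 clk=1
t0.Δ3 w2=0 w1=0 w3=1 w4=1 w0=0 clk=1
t0.Δ4 w2=0 w1=0 w3=1 w4=0 w0=1 clk=1
t0.Δ5 w2=0 w1=0 w3=1 w4=1 w0=1 clk=1
t1.Δ0 w2=0 w1=0 w3=1 w4=1 w0=1 clk=1
t1.Δ1 w2=0 w1=0 w3=1 w4=1 w0=1 clk=0
t2.Δ0 w2=0 w1=0 w3=1 w4=1 w0=1 clk=0
t2.Δ1 w2=0 w1=0 w3=1 w4=1 w0=1 clk=1
t2.Δ2 w2=0 w1=1 w3=1 w4=1 w0=1 clk=1
t2.Δ3 w2=1 w1=1 w3=0 w4=0 w0=1 clk=1
t2.Δ4 w2=0 w1=1 w3=0 w4=0 w0=1 clk=1
t3.Δ0 w2=0 w1=1 w3=0 w4=0 w0=1 clk=1
t3.Δ1 w2=0 w1=1 w3=0 w4=0 w0=1 clk=0
t4.Δ0 w2=0 w1=1 w3=0 w4=0 w0=1 clk=0
t4.Δ1 w2=0 w1=1 w3=0 w4=0 w0=1 clk=1
t4.Δ2 w2=0 w1=0 w3=0 w4=0 w0=1 clk=1
t4.Δ3 w2=0 w1=0 w3=1 w4=1 w0=0 clk=1
t4.Δ4 w2=0 w1=0 w3=1 w4=0 w0=1 clk=1
t4.Δ5 w2=0 w1=0 w3=1 w4=1 w0=1 clk=1
t5.Δ0 w2=0 w1=0 w3=1 w4=1 w0=1 clk=1
t5.Δ1 w2=0 w1=0 w3=1 w4=1 w0=1 clk=0
t6.Δ0 w2=0 w1=0 w3=1 w4=1 w0=1 clk=0
t6.Δ1 w2=0 w1=0 w3=1 w4=1 w0=1 clk=1
t6.Δ2 w2=0 w1=1 w3=1 w4=1 w0=1 clk=1
t6.Δ3 w2=1 w1=1 w3=0 w4=0 w0=1 clk=1
t6.Δ4 w2=0 w1=1 w3=0 w4=0 w0=1 clk=1
t7.Δ0 w2=0 w1=1 w3=0 w4=0 w0=1 clk=1
t7.Δ1 w2=0 w1=1 w3=0 w4=0 w0=1 clk=0
t8.Δ0 w2=0 w1=1 w3=0 w4=0 w0=1 clk=0
t8.Δ1 w2=0 w1=1 w3=0 w4=0 w0=1 clk=1
t8.Δ2 w2=0 w1=0 w3=0 w4=0 w0=1 clk=1
t8.Δ3 w2=0 w1=0 w3=1 w4=1 w0=0 clk=1
t8.Δ4 w2=0 w1=0 w3=1 w4=0 w0=1 clk=1
t8.Δ5 w2=0 w1=0 w3=1 w4=1 w0=1 clk=1
t9.Δ0 w2=0 w1=0 w3=1 w4=1 w0=1 clk=1
t9.Δ1 w2=0 w1=0 w3=1 w4=1 w0=1 clk=0
t10.Δ0 w2=0 w1=0 w3=1 w4=1 w0=1 clk=0
t10.Δ1 w2=0 w1=0 w3=1 w4=1 w0=1 clk=1
t10.Δ2 w2=0 w1=1 w3=1 w4=1 w0=1 clk=1
t10.Δ3 w2=1 w1=1 w3=0 w4=0 w0=1 clk=1
t10.Δ4 w2=0 w1=1 w3=0 w4=0 w0=1 clk=1

5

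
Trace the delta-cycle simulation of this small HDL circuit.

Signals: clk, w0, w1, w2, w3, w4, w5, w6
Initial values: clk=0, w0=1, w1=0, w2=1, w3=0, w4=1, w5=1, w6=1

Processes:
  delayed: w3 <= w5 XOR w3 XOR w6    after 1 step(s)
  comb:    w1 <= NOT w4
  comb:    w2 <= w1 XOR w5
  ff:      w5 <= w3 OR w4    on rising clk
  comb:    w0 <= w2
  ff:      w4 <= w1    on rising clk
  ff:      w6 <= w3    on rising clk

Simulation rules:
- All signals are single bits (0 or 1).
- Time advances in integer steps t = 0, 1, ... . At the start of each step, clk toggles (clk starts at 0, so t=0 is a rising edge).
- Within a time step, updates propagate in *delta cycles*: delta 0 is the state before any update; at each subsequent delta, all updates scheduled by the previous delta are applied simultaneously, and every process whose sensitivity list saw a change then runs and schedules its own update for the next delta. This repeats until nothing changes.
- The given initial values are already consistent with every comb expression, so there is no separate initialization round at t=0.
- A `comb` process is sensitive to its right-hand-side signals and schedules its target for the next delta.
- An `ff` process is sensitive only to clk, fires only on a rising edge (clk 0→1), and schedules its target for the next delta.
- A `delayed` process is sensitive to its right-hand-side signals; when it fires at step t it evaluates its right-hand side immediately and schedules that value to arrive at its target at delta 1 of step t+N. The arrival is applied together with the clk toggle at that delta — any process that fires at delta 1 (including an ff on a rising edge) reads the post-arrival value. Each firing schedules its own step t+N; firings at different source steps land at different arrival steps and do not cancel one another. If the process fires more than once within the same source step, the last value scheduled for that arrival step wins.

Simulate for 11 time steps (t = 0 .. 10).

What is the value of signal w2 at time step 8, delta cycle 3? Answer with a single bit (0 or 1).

t0.Δ0 w3=0 w4=1 w2=1 w1=0 clk=0 w0=1 w6=1 w5=1
t0.Δ1 w3=0 w4=1 w2=1 w1=0 clk=1 w0=1 w6=1 w5=1
t0.Δ2 w3=0 w4=0 w2=1 w1=0 clk=1 w0=1 w6=0 w5=1
t0.Δ3 w3=0 w4=0 w2=1 w1=1 clk=1 w0=1 w6=0 w5=1
t0.Δ4 w3=0 w4=0 w2=0 w1=1 clk=1 w0=1 w6=0 w5=1
t0.Δ5 w3=0 w4=0 w2=0 w1=1 clk=1 w0=0 w6=0 w5=1
t1.Δ0 w3=0 w4=0 w2=0 w1=1 clk=1 w0=0 w6=0 w5=1
t1.Δ1 w3=1 w4=0 w2=0 w1=1 clk=0 w0=0 w6=0 w5=1
t2.Δ0 w3=1 w4=0 w2=0 w1=1 clk=0 w0=0 w6=0 w5=1
t2.Δ1 w3=0 w4=0 w2=0 w1=1 clk=1 w0=0 w6=0 w5=1
t2.Δ2 w3=0 w4=1 w2=0 w1=1 clk=1 w0=0 w6=0 w5=0
t2.Δ3 w3=0 w4=1 w2=1 w1=0 clk=1 w0=0 w6=0 w5=0
t2.Δ4 w3=0 w4=1 w2=0 w1=0 clk=1 w0=1 w6=0 w5=0
t2.Δ5 w3=0 w4=1 w2=0 w1=0 clk=1 w0=0 w6=0 w5=0
t3.Δ0 w3=0 w4=1 w2=0 w1=0 clk=1 w0=0 w6=0 w5=0
t3.Δ1 w3=0 w4=1 w2=0 w1=0 clk=0 w0=0 w6=0 w5=0
t4.Δ0 w3=0 w4=1 w2=0 w1=0 clk=0 w0=0 w6=0 w5=0
t4.Δ1 w3=0 w4=1 w2=0 w1=0 clk=1 w0=0 w6=0 w5=0
t4.Δ2 w3=0 w4=0 w2=0 w1=0 clk=1 w0=0 w6=0 w5=1
t4.Δ3 w3=0 w4=0 w2=1 w1=1 clk=1 w0=0 w6=0 w5=1
t4.Δ4 w3=0 w4=0 w2=0 w1=1 clk=1 w0=1 w6=0 w5=1
t4.Δ5 w3=0 w4=0 w2=0 w1=1 clk=1 w0=0 w6=0 w5=1
t5.Δ0 w3=0 w4=0 w2=0 w1=1 clk=1 w0=0 w6=0 w5=1
t5.Δ1 w3=1 w4=0 w2=0 w1=1 clk=0 w0=0 w6=0 w5=1
t6.Δ0 w3=1 w4=0 w2=0 w1=1 clk=0 w0=0 w6=0 w5=1
t6.Δ1 w3=0 w4=0 w2=0 w1=1 clk=1 w0=0 w6=0 w5=1
t6.Δ2 w3=0 w4=1 w2=0 w1=1 clk=1 w0=0 w6=0 w5=0
t6.Δ3 w3=0 w4=1 w2=1 w1=0 clk=1 w0=0 w6=0 w5=0
t6.Δ4 w3=0 w4=1 w2=0 w1=0 clk=1 w0=1 w6=0 w5=0
t6.Δ5 w3=0 w4=1 w2=0 w1=0 clk=1 w0=0 w6=0 w5=0
t7.Δ0 w3=0 w4=1 w2=0 w1=0 clk=1 w0=0 w6=0 w5=0
t7.Δ1 w3=0 w4=1 w2=0 w1=0 clk=0 w0=0 w6=0 w5=0
t8.Δ0 w3=0 w4=1 w2=0 w1=0 clk=0 w0=0 w6=0 w5=0
t8.Δ1 w3=0 w4=1 w2=0 w1=0 clk=1 w0=0 w6=0 w5=0
t8.Δ2 w3=0 w4=0 w2=0 w1=0 clk=1 w0=0 w6=0 w5=1
t8.Δ3 w3=0 w4=0 w2=1 w1=1 clk=1 w0=0 w6=0 w5=1
t8.Δ4 w3=0 w4=0 w2=0 w1=1 clk=1 w0=1 w6=0 w5=1
t8.Δ5 w3=0 w4=0 w2=0 w1=1 clk=1 w0=0 w6=0 w5=1
t9.Δ0 w3=0 w4=0 w2=0 w1=1 clk=1 w0=0 w6=0 w5=1
t9.Δ1 w3=1 w4=0 w2=0 w1=1 clk=0 w0=0 w6=0 w5=1
t10.Δ0 w3=1 w4=0 w2=0 w1=1 clk=0 w0=0 w6=0 w5=1
t10.Δ1 w3=0 w4=0 w2=0 w1=1 clk=1 w0=0 w6=0 w5=1
t10.Δ2 w3=0 w4=1 w2=0 w1=1 clk=1 w0=0 w6=0 w5=0
t10.Δ3 w3=0 w4=1 w2=1 w1=0 clk=1 w0=0 w6=0 w5=0
t10.Δ4 w3=0 w4=1 w2=0 w1=0 clk=1 w0=1 w6=0 w5=0
t10.Δ5 w3=0 w4=1 w2=0 w1=0 clk=1 w0=0 w6=0 w5=0

1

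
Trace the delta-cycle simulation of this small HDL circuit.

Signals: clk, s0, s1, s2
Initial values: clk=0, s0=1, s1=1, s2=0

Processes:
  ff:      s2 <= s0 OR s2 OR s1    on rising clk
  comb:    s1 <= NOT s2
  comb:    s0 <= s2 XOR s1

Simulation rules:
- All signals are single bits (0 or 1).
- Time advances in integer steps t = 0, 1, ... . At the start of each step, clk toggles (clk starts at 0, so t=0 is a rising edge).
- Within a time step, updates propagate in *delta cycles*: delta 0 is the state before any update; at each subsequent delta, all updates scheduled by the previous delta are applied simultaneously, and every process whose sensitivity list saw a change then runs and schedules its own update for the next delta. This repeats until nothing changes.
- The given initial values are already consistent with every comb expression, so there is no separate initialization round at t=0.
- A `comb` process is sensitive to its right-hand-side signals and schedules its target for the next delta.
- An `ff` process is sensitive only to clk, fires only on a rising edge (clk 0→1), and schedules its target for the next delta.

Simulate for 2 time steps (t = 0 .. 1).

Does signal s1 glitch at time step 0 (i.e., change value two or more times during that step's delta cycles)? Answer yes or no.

t0.Δ0 clk=0 s0=1 s1=1 s2=0
t0.Δ1 clk=1 s0=1 s1=1 s2=0
t0.Δ2 clk=1 s0=1 s1=1 s2=1
t0.Δ3 clk=1 s0=0 s1=0 s2=1
t0.Δ4 clk=1 s0=1 s1=0 s2=1
t1.Δ0 clk=1 s0=1 s1=0 s2=1
t1.Δ1 clk=0 s0=1 s1=0 s2=1

no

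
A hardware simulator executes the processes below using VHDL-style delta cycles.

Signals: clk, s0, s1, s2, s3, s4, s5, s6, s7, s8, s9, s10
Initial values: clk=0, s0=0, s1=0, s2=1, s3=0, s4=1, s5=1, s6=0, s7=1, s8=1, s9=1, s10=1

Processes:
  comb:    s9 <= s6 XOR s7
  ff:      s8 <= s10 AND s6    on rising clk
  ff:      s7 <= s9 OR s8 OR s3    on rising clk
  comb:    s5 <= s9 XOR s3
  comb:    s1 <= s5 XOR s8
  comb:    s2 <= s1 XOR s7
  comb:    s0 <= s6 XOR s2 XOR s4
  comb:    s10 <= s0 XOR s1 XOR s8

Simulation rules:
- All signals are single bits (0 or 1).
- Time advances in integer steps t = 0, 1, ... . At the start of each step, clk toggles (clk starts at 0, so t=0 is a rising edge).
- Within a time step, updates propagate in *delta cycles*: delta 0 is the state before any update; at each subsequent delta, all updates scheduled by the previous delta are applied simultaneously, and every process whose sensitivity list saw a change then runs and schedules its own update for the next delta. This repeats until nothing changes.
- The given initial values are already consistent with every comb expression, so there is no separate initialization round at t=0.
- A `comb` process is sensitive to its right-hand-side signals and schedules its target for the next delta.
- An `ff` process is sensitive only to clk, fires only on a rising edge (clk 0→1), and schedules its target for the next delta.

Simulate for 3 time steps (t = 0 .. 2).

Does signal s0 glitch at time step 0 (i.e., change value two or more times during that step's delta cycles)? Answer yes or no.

t0.Δ0 s9=1 s10=1 s2=1 s1=0 s6=0 s5=1 s8=1 s7=1 s3=0 s0=0 s4=1 clk=0
t0.Δ1 s9=1 s10=1 s2=1 s1=0 s6=0 s5=1 s8=1 s7=1 s3=0 s0=0 s4=1 clk=1
t0.Δ2 s9=1 s10=1 s2=1 s1=0 s6=0 s5=1 s8=0 s7=1 s3=0 s0=0 s4=1 clk=1
t0.Δ3 s9=1 s10=0 s2=1 s1=1 s6=0 s5=1 s8=0 s7=1 s3=0 s0=0 s4=1 clk=1
t0.Δ4 s9=1 s10=1 s2=0 s1=1 s6=0 s5=1 s8=0 s7=1 s3=0 s0=0 s4=1 clk=1
t0.Δ5 s9=1 s10=1 s2=0 s1=1 s6=0 s5=1 s8=0 s7=1 s3=0 s0=1 s4=1 clk=1
t0.Δ6 s9=1 s10=0 s2=0 s1=1 s6=0 s5=1 s8=0 s7=1 s3=0 s0=1 s4=1 clk=1
t1.Δ0 s9=1 s10=0 s2=0 s1=1 s6=0 s5=1 s8=0 s7=1 s3=0 s0=1 s4=1 clk=1
t1.Δ1 s9=1 s10=0 s2=0 s1=1 s6=0 s5=1 s8=0 s7=1 s3=0 s0=1 s4=1 clk=0
t2.Δ0 s9=1 s10=0 s2=0 s1=1 s6=0 s5=1 s8=0 s7=1 s3=0 s0=1 s4=1 clk=0
t2.Δ1 s9=1 s10=0 s2=0 s1=1 s6=0 s5=1 s8=0 s7=1 s3=0 s0=1 s4=1 clk=1

no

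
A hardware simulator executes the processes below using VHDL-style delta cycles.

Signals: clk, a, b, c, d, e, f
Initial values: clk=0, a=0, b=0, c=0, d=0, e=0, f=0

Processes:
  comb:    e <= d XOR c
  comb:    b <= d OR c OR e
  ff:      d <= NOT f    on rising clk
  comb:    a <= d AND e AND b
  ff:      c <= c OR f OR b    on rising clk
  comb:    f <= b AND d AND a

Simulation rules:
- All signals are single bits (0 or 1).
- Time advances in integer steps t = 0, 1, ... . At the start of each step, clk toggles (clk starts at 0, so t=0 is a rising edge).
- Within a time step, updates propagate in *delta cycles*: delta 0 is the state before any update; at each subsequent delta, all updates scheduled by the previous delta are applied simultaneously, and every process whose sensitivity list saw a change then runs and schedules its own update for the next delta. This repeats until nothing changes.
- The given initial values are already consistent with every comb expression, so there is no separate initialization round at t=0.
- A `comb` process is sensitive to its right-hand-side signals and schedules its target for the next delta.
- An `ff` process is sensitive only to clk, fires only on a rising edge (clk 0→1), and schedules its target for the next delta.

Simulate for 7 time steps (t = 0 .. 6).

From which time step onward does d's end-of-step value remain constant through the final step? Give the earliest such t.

4

t=0 Δ0: f=0 c=0 d=0 e=0 clk=0 a=0 b=0
  Δ1: clk:0→1
  Δ2: d:0→1
  Δ3: e:0→1, b:0→1
  Δ4: a:0→1
  Δ5: f:0→1
  (5Δ to stable)
t=1 Δ0: f=1 c=0 d=1 e=1 clk=1 a=1 b=1
  Δ1: clk:1→0
  (1Δ to stable)
t=2 Δ0: f=1 c=0 d=1 e=1 clk=0 a=1 b=1
  Δ1: clk:0→1
  Δ2: c:0→1, d:1→0
  Δ3: f:1→0, a:1→0
  (3Δ to stable)
t=3 Δ0: f=0 c=1 d=0 e=1 clk=1 a=0 b=1
  Δ1: clk:1→0
  (1Δ to stable)
t=4 Δ0: f=0 c=1 d=0 e=1 clk=0 a=0 b=1
  Δ1: clk:0→1
  Δ2: d:0→1
  Δ3: e:1→0, a:0→1
  Δ4: f:0→1, a:1→0
  Δ5: f:1→0
  (5Δ to stable)
t=5 Δ0: f=0 c=1 d=1 e=0 clk=1 a=0 b=1
  Δ1: clk:1→0
  (1Δ to stable)
t=6 Δ0: f=0 c=1 d=1 e=0 clk=0 a=0 b=1
  Δ1: clk:0→1
  (1Δ to stable)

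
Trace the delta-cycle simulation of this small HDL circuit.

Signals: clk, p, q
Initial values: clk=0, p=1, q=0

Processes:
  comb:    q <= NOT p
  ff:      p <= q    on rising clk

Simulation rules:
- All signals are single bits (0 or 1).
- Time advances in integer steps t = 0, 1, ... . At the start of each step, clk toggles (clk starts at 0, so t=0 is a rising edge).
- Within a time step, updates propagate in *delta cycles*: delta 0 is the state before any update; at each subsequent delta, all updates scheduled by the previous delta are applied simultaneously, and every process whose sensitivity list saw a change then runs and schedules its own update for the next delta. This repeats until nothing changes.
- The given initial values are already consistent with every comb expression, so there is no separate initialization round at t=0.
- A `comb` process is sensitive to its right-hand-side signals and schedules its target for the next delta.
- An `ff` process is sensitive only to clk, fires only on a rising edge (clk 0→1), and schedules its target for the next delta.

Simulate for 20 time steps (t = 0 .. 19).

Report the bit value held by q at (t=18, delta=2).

1

t=0 Δ0: p=1 clk=0 q=0
  Δ1: clk:0→1
  Δ2: p:1→0
  Δ3: q:0→1
  (3Δ to stable)
t=1 Δ0: p=0 clk=1 q=1
  Δ1: clk:1→0
  (1Δ to stable)
t=2 Δ0: p=0 clk=0 q=1
  Δ1: clk:0→1
  Δ2: p:0→1
  Δ3: q:1→0
  (3Δ to stable)
t=3 Δ0: p=1 clk=1 q=0
  Δ1: clk:1→0
  (1Δ to stable)
t=4 Δ0: p=1 clk=0 q=0
  Δ1: clk:0→1
  Δ2: p:1→0
  Δ3: q:0→1
  (3Δ to stable)
t=5 Δ0: p=0 clk=1 q=1
  Δ1: clk:1→0
  (1Δ to stable)
t=6 Δ0: p=0 clk=0 q=1
  Δ1: clk:0→1
  Δ2: p:0→1
  Δ3: q:1→0
  (3Δ to stable)
t=7 Δ0: p=1 clk=1 q=0
  Δ1: clk:1→0
  (1Δ to stable)
t=8 Δ0: p=1 clk=0 q=0
  Δ1: clk:0→1
  Δ2: p:1→0
  Δ3: q:0→1
  (3Δ to stable)
t=9 Δ0: p=0 clk=1 q=1
  Δ1: clk:1→0
  (1Δ to stable)
t=10 Δ0: p=0 clk=0 q=1
  Δ1: clk:0→1
  Δ2: p:0→1
  Δ3: q:1→0
  (3Δ to stable)
t=11 Δ0: p=1 clk=1 q=0
  Δ1: clk:1→0
  (1Δ to stable)
t=12 Δ0: p=1 clk=0 q=0
  Δ1: clk:0→1
  Δ2: p:1→0
  Δ3: q:0→1
  (3Δ to stable)
t=13 Δ0: p=0 clk=1 q=1
  Δ1: clk:1→0
  (1Δ to stable)
t=14 Δ0: p=0 clk=0 q=1
  Δ1: clk:0→1
  Δ2: p:0→1
  Δ3: q:1→0
  (3Δ to stable)
t=15 Δ0: p=1 clk=1 q=0
  Δ1: clk:1→0
  (1Δ to stable)
t=16 Δ0: p=1 clk=0 q=0
  Δ1: clk:0→1
  Δ2: p:1→0
  Δ3: q:0→1
  (3Δ to stable)
t=17 Δ0: p=0 clk=1 q=1
  Δ1: clk:1→0
  (1Δ to stable)
t=18 Δ0: p=0 clk=0 q=1
  Δ1: clk:0→1
  Δ2: p:0→1
  Δ3: q:1→0
  (3Δ to stable)
t=19 Δ0: p=1 clk=1 q=0
  Δ1: clk:1→0
  (1Δ to stable)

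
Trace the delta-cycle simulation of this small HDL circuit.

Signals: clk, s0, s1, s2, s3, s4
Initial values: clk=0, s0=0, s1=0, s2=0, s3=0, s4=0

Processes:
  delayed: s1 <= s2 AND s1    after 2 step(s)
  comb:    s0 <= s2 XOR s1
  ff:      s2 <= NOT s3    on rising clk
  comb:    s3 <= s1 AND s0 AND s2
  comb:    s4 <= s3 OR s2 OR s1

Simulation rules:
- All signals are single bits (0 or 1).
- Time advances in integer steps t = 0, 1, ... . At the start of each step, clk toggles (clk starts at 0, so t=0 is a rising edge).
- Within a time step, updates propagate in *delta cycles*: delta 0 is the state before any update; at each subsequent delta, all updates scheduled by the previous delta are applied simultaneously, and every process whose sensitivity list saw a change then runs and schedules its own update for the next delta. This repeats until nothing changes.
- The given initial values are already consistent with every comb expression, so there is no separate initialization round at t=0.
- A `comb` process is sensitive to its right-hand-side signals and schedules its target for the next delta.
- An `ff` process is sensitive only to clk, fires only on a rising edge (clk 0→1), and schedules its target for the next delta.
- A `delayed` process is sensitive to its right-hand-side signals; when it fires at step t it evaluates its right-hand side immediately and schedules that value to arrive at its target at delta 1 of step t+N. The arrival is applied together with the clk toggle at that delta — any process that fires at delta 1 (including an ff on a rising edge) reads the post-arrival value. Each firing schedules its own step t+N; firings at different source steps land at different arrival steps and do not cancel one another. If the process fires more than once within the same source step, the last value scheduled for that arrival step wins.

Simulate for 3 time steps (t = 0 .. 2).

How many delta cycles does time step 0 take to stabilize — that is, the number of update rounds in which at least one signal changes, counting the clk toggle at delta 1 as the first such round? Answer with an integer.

[bits: s4,s1,s2,s3,clk,s0]
t=0: Δ0=000000 Δ1=000010 Δ2=001010 Δ3=101011 | 3Δ
t=1: Δ0=101011 Δ1=101001 | 1Δ
t=2: Δ0=101001 Δ1=101011 | 1Δ

3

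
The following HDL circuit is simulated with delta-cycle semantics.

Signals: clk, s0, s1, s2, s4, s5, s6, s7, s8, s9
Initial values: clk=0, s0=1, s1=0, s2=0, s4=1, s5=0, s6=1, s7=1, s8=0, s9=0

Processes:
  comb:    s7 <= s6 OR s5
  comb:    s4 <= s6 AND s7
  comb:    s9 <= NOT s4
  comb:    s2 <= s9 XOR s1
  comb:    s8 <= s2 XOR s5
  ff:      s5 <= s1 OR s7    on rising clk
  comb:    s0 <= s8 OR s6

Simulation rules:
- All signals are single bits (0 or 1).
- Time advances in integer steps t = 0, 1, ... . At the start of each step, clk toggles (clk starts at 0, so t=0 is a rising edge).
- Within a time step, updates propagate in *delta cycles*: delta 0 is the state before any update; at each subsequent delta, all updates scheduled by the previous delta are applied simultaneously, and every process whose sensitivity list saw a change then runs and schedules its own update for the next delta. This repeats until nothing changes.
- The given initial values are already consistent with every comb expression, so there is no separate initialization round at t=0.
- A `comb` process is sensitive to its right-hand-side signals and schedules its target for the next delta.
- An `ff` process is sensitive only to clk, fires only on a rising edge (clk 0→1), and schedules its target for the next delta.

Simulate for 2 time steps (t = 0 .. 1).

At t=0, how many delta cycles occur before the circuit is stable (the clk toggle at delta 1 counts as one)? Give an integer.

t0.Δ0 s9=0 s6=1 s5=0 clk=0 s1=0 s7=1 s0=1 s8=0 s2=0 s4=1
t0.Δ1 s9=0 s6=1 s5=0 clk=1 s1=0 s7=1 s0=1 s8=0 s2=0 s4=1
t0.Δ2 s9=0 s6=1 s5=1 clk=1 s1=0 s7=1 s0=1 s8=0 s2=0 s4=1
t0.Δ3 s9=0 s6=1 s5=1 clk=1 s1=0 s7=1 s0=1 s8=1 s2=0 s4=1
t1.Δ0 s9=0 s6=1 s5=1 clk=1 s1=0 s7=1 s0=1 s8=1 s2=0 s4=1
t1.Δ1 s9=0 s6=1 s5=1 clk=0 s1=0 s7=1 s0=1 s8=1 s2=0 s4=1

3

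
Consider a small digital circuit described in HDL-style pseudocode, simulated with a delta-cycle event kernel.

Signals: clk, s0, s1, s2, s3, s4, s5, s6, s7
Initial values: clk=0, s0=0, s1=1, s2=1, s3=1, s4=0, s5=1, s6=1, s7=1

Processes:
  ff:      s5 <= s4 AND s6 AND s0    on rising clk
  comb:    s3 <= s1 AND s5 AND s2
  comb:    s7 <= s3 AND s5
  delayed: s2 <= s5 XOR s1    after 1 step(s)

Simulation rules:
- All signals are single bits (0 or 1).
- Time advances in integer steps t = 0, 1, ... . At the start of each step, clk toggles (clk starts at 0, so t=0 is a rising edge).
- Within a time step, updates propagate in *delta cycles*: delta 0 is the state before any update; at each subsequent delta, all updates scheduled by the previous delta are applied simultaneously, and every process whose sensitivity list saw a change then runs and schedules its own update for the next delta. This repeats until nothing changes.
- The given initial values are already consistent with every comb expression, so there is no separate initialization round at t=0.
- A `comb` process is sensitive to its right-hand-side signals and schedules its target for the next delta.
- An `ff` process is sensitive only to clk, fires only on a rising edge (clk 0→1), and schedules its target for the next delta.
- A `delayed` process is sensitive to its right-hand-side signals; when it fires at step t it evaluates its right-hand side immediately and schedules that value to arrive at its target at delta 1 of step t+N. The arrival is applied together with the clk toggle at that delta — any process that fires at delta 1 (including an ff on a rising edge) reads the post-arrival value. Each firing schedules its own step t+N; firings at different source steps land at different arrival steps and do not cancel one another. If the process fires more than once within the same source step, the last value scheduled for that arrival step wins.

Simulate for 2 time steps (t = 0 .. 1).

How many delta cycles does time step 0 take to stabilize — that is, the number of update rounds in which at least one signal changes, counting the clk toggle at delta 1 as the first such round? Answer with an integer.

t0.Δ0 s4=0 s1=1 s5=1 s2=1 s3=1 s7=1 s6=1 clk=0 s0=0
t0.Δ1 s4=0 s1=1 s5=1 s2=1 s3=1 s7=1 s6=1 clk=1 s0=0
t0.Δ2 s4=0 s1=1 s5=0 s2=1 s3=1 s7=1 s6=1 clk=1 s0=0
t0.Δ3 s4=0 s1=1 s5=0 s2=1 s3=0 s7=0 s6=1 clk=1 s0=0
t1.Δ0 s4=0 s1=1 s5=0 s2=1 s3=0 s7=0 s6=1 clk=1 s0=0
t1.Δ1 s4=0 s1=1 s5=0 s2=1 s3=0 s7=0 s6=1 clk=0 s0=0

3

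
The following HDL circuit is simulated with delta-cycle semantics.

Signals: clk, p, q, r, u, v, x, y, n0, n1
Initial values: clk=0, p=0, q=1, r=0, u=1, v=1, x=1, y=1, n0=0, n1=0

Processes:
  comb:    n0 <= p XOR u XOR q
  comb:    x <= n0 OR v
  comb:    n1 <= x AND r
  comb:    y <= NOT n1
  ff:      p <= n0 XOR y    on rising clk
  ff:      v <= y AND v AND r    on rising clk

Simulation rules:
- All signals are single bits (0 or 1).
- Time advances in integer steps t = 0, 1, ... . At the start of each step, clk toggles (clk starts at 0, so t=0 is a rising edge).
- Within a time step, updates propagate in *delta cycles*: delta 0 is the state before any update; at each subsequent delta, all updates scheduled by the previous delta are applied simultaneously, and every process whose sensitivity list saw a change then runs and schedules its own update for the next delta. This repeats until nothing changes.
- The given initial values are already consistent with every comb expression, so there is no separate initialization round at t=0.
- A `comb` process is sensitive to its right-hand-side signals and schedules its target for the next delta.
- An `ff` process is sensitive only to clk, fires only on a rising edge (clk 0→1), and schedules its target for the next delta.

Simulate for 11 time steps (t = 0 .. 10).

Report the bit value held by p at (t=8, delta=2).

t=0 Δ0: u=1 v=1 r=0 y=1 x=1 n1=0 clk=0 p=0 n0=0 q=1
  Δ1: clk:0→1
  Δ2: v:1→0, p:0→1
  Δ3: x:1→0, n0:0→1
  Δ4: x:0→1
  (4Δ to stable)
t=1 Δ0: u=1 v=0 r=0 y=1 x=1 n1=0 clk=1 p=1 n0=1 q=1
  Δ1: clk:1→0
  (1Δ to stable)
t=2 Δ0: u=1 v=0 r=0 y=1 x=1 n1=0 clk=0 p=1 n0=1 q=1
  Δ1: clk:0→1
  Δ2: p:1→0
  Δ3: n0:1→0
  Δ4: x:1→0
  (4Δ to stable)
t=3 Δ0: u=1 v=0 r=0 y=1 x=0 n1=0 clk=1 p=0 n0=0 q=1
  Δ1: clk:1→0
  (1Δ to stable)
t=4 Δ0: u=1 v=0 r=0 y=1 x=0 n1=0 clk=0 p=0 n0=0 q=1
  Δ1: clk:0→1
  Δ2: p:0→1
  Δ3: n0:0→1
  Δ4: x:0→1
  (4Δ to stable)
t=5 Δ0: u=1 v=0 r=0 y=1 x=1 n1=0 clk=1 p=1 n0=1 q=1
  Δ1: clk:1→0
  (1Δ to stable)
t=6 Δ0: u=1 v=0 r=0 y=1 x=1 n1=0 clk=0 p=1 n0=1 q=1
  Δ1: clk:0→1
  Δ2: p:1→0
  Δ3: n0:1→0
  Δ4: x:1→0
  (4Δ to stable)
t=7 Δ0: u=1 v=0 r=0 y=1 x=0 n1=0 clk=1 p=0 n0=0 q=1
  Δ1: clk:1→0
  (1Δ to stable)
t=8 Δ0: u=1 v=0 r=0 y=1 x=0 n1=0 clk=0 p=0 n0=0 q=1
  Δ1: clk:0→1
  Δ2: p:0→1
  Δ3: n0:0→1
  Δ4: x:0→1
  (4Δ to stable)
t=9 Δ0: u=1 v=0 r=0 y=1 x=1 n1=0 clk=1 p=1 n0=1 q=1
  Δ1: clk:1→0
  (1Δ to stable)
t=10 Δ0: u=1 v=0 r=0 y=1 x=1 n1=0 clk=0 p=1 n0=1 q=1
  Δ1: clk:0→1
  Δ2: p:1→0
  Δ3: n0:1→0
  Δ4: x:1→0
  (4Δ to stable)

1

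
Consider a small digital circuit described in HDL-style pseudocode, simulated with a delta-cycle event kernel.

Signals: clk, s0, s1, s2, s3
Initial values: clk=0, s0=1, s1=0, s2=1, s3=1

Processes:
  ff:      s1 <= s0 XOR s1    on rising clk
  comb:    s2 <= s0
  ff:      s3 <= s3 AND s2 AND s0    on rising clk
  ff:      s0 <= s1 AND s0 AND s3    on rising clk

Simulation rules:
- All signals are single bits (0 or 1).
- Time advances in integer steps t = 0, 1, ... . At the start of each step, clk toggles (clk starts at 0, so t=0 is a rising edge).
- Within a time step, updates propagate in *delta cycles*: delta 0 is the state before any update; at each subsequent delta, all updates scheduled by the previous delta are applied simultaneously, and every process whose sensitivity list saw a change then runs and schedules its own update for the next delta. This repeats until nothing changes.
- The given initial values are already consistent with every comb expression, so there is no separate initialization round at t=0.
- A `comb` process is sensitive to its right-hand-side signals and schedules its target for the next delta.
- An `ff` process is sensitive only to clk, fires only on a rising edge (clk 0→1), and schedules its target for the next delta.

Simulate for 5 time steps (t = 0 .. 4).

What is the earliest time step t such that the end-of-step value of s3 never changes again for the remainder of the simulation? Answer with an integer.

t=0 Δ0: s0=1 s3=1 s2=1 clk=0 s1=0
  Δ1: clk:0→1
  Δ2: s0:1→0, s1:0→1
  Δ3: s2:1→0
  (3Δ to stable)
t=1 Δ0: s0=0 s3=1 s2=0 clk=1 s1=1
  Δ1: clk:1→0
  (1Δ to stable)
t=2 Δ0: s0=0 s3=1 s2=0 clk=0 s1=1
  Δ1: clk:0→1
  Δ2: s3:1→0
  (2Δ to stable)
t=3 Δ0: s0=0 s3=0 s2=0 clk=1 s1=1
  Δ1: clk:1→0
  (1Δ to stable)
t=4 Δ0: s0=0 s3=0 s2=0 clk=0 s1=1
  Δ1: clk:0→1
  (1Δ to stable)

2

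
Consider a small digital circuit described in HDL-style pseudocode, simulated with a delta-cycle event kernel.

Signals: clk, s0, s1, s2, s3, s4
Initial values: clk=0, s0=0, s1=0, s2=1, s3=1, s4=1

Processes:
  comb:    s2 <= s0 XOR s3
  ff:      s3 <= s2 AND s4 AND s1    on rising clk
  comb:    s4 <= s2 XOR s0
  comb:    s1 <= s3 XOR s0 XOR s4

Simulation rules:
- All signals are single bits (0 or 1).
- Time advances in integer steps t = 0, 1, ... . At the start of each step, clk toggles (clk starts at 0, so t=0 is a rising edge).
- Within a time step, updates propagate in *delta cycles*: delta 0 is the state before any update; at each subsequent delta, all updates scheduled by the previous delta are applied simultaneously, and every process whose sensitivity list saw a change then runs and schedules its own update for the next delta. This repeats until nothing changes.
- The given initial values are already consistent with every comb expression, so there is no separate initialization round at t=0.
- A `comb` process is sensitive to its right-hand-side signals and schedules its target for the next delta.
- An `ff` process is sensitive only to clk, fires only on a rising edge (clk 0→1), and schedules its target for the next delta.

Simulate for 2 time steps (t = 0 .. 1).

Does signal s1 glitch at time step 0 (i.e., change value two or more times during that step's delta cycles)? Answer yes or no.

t0.Δ0 s0=0 s2=1 s3=1 s4=1 s1=0 clk=0
t0.Δ1 s0=0 s2=1 s3=1 s4=1 s1=0 clk=1
t0.Δ2 s0=0 s2=1 s3=0 s4=1 s1=0 clk=1
t0.Δ3 s0=0 s2=0 s3=0 s4=1 s1=1 clk=1
t0.Δ4 s0=0 s2=0 s3=0 s4=0 s1=1 clk=1
t0.Δ5 s0=0 s2=0 s3=0 s4=0 s1=0 clk=1
t1.Δ0 s0=0 s2=0 s3=0 s4=0 s1=0 clk=1
t1.Δ1 s0=0 s2=0 s3=0 s4=0 s1=0 clk=0

yes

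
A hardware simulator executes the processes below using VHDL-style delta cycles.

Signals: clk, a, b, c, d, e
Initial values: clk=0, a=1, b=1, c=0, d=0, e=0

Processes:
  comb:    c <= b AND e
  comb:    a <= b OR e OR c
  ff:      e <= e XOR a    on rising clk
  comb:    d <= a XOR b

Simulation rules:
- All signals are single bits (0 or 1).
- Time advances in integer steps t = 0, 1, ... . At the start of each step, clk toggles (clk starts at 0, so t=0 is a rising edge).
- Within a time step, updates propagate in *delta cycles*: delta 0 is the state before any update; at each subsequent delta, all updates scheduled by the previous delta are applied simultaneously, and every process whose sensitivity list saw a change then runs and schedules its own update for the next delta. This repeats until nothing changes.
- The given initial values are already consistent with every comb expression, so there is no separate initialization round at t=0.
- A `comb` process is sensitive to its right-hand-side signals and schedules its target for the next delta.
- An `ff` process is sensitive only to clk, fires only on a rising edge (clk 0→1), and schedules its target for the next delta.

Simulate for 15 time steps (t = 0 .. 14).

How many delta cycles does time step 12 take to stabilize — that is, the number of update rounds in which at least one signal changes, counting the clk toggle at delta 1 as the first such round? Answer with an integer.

[bits: clk,c,e,b,d,a]
t=0: Δ0=000101 Δ1=100101 Δ2=101101 Δ3=111101 | 3Δ
t=1: Δ0=111101 Δ1=011101 | 1Δ
t=2: Δ0=011101 Δ1=111101 Δ2=110101 Δ3=100101 | 3Δ
t=3: Δ0=100101 Δ1=000101 | 1Δ
t=4: Δ0=000101 Δ1=100101 Δ2=101101 Δ3=111101 | 3Δ
t=5: Δ0=111101 Δ1=011101 | 1Δ
t=6: Δ0=011101 Δ1=111101 Δ2=110101 Δ3=100101 | 3Δ
t=7: Δ0=100101 Δ1=000101 | 1Δ
t=8: Δ0=000101 Δ1=100101 Δ2=101101 Δ3=111101 | 3Δ
t=9: Δ0=111101 Δ1=011101 | 1Δ
t=10: Δ0=011101 Δ1=111101 Δ2=110101 Δ3=100101 | 3Δ
t=11: Δ0=100101 Δ1=000101 | 1Δ
t=12: Δ0=000101 Δ1=100101 Δ2=101101 Δ3=111101 | 3Δ
t=13: Δ0=111101 Δ1=011101 | 1Δ
t=14: Δ0=011101 Δ1=111101 Δ2=110101 Δ3=100101 | 3Δ

3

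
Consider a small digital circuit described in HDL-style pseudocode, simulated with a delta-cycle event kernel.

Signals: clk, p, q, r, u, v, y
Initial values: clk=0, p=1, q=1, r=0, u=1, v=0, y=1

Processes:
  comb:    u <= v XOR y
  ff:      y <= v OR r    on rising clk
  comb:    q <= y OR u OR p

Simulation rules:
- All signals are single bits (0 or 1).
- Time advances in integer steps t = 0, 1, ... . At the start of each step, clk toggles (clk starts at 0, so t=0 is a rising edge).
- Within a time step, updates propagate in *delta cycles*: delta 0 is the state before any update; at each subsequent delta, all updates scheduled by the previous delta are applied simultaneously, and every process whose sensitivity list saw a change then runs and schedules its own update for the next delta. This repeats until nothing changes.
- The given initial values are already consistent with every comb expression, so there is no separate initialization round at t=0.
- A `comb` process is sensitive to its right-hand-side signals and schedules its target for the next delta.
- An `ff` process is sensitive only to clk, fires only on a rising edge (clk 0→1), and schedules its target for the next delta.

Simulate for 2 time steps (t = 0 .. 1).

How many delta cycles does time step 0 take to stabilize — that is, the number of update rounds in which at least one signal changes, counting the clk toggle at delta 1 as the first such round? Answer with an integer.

[bits: r,q,v,p,y,u,clk]
t=0: Δ0=0101110 Δ1=0101111 Δ2=0101011 Δ3=0101001 | 3Δ
t=1: Δ0=0101001 Δ1=0101000 | 1Δ

3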